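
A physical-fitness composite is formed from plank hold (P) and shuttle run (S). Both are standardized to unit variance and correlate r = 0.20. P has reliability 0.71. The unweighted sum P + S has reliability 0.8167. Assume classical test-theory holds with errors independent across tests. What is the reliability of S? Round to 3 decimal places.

0.850

Var(P+S) = 2 + 2·0.20 = 2.400.
True-score variance = ρ_P + ρ_S + 2·0.20, so 0.8167 = (0.71 + ρ_S + 0.40) / 2.400.
ρ_S = 0.8167·2.400 − 0.71 − 0.40 = 0.850.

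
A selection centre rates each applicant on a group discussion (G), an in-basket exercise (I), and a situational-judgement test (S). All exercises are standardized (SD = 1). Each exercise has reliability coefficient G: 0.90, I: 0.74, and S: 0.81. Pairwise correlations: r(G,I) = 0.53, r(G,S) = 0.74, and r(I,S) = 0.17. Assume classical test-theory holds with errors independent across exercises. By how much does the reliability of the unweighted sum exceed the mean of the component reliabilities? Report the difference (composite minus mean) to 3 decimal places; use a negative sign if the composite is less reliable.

0.090

Var(sum) = 3 + 2.88 = 5.88; true-score variance = 2.45 + 2.88 = 5.33; composite reliability = 0.9065.
Mean component reliability = 0.8167.
Difference = 0.9065 − 0.8167 = 0.090.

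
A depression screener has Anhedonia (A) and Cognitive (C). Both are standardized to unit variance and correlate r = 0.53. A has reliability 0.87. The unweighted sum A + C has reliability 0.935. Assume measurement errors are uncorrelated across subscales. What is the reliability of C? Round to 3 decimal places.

Var(A+C) = 2 + 2·0.53 = 3.060.
True-score variance = ρ_A + ρ_C + 2·0.53, so 0.935 = (0.87 + ρ_C + 1.06) / 3.060.
ρ_C = 0.935·3.060 − 0.87 − 1.06 = 0.931.

0.931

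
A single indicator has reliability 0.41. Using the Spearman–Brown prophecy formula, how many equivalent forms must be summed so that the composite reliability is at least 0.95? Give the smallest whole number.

k ≥ ρ*(1−ρ₁)/(ρ₁(1−ρ*)) = 0.95·0.59 / (0.41·0.05) = 27.341.
Smallest integer k = 28.

28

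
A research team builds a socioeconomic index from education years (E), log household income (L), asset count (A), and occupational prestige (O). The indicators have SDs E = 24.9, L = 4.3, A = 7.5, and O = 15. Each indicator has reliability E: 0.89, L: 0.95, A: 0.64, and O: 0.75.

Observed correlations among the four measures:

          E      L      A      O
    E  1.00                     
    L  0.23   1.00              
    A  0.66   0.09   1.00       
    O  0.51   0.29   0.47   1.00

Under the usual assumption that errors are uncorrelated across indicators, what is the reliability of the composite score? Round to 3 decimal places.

Var(E+L+A+O) = 24.9² + 4.3² + 7.5² + 15² + 2·[24.9·4.3·0.23 + 24.9·7.5·0.66 + 24.9·15·0.51 + 4.3·7.5·0.09 + 4.3·15·0.29 + 7.5·15·0.47] = 919.75 + 825.697 = 1745.45.
Because errors are independent across components, Cov(Tᵢ,Tⱼ) = Cov(Xᵢ,Xⱼ); the off-diagonal part of the true-score variance is the same as above.
True-score variance = [24.9²·0.89 + 4.3²·0.95 + 7.5²·0.64 + 15²·0.75] + 825.697 = 774.124 + 825.697 = 1599.82.
Reliability = 1599.82 / 1745.45 = 0.917.

0.917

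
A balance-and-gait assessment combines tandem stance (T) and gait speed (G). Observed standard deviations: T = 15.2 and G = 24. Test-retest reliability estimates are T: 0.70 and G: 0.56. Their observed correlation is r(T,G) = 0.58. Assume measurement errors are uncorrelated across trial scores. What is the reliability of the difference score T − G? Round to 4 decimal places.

0.1592

Var(T−G) = 15.2² + 24² − 2·15.2·24·0.58 = 807.04 − 423.168 = 383.872.
With uncorrelated errors the cross-covariances are all true-score covariance, so they carry over unchanged; only the diagonal terms shrink to ρᵢσᵢ².
True-score variance = [15.2²·0.70 + 24²·0.56] − 423.168 = 484.288 − 423.168 = 61.12.
Reliability = 61.12 / 383.872 = 0.1592.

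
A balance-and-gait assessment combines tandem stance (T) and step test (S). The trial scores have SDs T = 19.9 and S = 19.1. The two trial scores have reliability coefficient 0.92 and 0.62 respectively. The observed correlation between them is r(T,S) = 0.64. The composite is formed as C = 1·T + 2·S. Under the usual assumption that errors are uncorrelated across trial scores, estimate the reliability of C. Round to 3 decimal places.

Var(C) = 19.9² + 2²·19.1² + 2·[2·19.9·19.1·0.64] = 1855.25 + 973.03 = 2828.28.
Because errors are independent across components, Cov(Tᵢ,Tⱼ) = Cov(Xᵢ,Xⱼ); the off-diagonal part of the true-score variance is the same as above.
True-score variance = [19.9²·0.92 + 2²·19.1²·0.62] + 973.03 = 1269.06 + 973.03 = 2242.09.
Reliability = 2242.09 / 2828.28 = 0.793.

0.793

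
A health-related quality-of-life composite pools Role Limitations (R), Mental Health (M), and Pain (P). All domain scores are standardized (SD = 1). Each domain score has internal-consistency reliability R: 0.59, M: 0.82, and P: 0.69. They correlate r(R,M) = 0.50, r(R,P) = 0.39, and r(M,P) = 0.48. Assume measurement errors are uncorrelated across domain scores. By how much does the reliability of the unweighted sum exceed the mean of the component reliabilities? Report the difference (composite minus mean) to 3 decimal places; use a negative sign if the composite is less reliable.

0.143

Var(sum) = 3 + 2.74 = 5.74; true-score variance = 2.1 + 2.74 = 4.84; composite reliability = 0.8432.
Mean component reliability = 0.7000.
Difference = 0.8432 − 0.7000 = 0.143.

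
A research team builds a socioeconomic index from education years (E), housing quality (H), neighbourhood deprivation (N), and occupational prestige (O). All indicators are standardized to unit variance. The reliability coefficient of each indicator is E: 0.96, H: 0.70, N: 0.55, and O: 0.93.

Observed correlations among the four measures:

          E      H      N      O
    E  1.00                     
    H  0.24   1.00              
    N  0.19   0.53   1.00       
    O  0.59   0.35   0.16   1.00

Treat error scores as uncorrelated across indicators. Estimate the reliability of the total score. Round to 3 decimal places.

0.894

Var(E+H+N+O) = 4 + 2·[0.24 + 0.19 + 0.59 + 0.53 + 0.35 + 0.16] = 4 + 4.12 = 8.12.
With uncorrelated errors the cross-covariances are all true-score covariance, so they carry over unchanged; only the diagonal terms shrink to ρᵢσᵢ².
True-score variance = [0.96 + 0.70 + 0.55 + 0.93] + 4.12 = 3.14 + 4.12 = 7.26.
Reliability = 7.26 / 8.12 = 0.894.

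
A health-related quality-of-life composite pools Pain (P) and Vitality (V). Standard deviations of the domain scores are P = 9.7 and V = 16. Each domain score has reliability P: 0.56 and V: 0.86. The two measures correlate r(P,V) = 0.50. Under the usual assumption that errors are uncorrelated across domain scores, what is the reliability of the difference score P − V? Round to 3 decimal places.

0.604

Var(P−V) = 9.7² + 16² − 2·9.7·16·0.50 = 350.09 − 155.2 = 194.89.
With uncorrelated errors the cross-covariances are all true-score covariance, so they carry over unchanged; only the diagonal terms shrink to ρᵢσᵢ².
True-score variance = [9.7²·0.56 + 16²·0.86] − 155.2 = 272.85 − 155.2 = 117.65.
Reliability = 117.65 / 194.89 = 0.604.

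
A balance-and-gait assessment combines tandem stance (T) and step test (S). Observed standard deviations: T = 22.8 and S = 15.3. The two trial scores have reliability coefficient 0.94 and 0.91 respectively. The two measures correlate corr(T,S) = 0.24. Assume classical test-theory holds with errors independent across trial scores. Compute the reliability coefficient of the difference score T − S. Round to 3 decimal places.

Var(T−S) = 22.8² + 15.3² − 2·22.8·15.3·0.24 = 753.93 − 167.443 = 586.487.
Because errors are independent across components, Cov(Tᵢ,Tⱼ) = Cov(Xᵢ,Xⱼ); the off-diagonal part of the true-score variance is the same as above.
True-score variance = [22.8²·0.94 + 15.3²·0.91] − 167.443 = 701.672 − 167.443 = 534.228.
Reliability = 534.228 / 586.487 = 0.911.

0.911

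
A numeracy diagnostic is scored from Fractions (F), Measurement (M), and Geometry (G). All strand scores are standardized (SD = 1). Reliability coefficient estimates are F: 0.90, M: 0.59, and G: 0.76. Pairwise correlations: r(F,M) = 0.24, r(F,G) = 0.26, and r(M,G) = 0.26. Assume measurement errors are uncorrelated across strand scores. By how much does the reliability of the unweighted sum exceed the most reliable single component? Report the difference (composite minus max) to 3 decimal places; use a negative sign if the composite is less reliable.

-0.066

Var(sum) = 3 + 1.52 = 4.52; true-score variance = 2.25 + 1.52 = 3.77; composite reliability = 0.8341.
Max component reliability = 0.9000.
Difference = 0.8341 − 0.9000 = -0.066.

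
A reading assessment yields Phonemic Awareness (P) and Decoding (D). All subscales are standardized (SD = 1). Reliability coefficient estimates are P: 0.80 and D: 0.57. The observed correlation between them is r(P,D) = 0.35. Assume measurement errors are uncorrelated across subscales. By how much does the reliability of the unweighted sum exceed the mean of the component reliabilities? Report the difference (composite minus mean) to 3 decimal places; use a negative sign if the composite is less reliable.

0.082

Var(sum) = 2 + 0.7 = 2.7; true-score variance = 1.37 + 0.7 = 2.07; composite reliability = 0.7667.
Mean component reliability = 0.6850.
Difference = 0.7667 − 0.6850 = 0.082.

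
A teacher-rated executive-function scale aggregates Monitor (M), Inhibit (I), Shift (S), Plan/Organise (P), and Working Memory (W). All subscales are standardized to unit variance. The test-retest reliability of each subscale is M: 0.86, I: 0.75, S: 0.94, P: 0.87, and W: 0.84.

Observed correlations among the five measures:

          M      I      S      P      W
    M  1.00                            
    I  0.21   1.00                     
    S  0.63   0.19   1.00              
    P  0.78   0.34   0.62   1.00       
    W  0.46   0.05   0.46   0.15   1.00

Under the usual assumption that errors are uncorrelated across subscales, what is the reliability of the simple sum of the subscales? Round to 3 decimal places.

0.942

Var(M+I+S+P+W) = 5 + 2·[0.21 + 0.63 + 0.78 + 0.46 + 0.19 + 0.34 + 0.05 + 0.62 + 0.46 + 0.15] = 5 + 7.78 = 12.78.
Because errors are independent across components, Cov(Tᵢ,Tⱼ) = Cov(Xᵢ,Xⱼ); the off-diagonal part of the true-score variance is the same as above.
True-score variance = [0.86 + 0.75 + 0.94 + 0.87 + 0.84] + 7.78 = 4.26 + 7.78 = 12.04.
Reliability = 12.04 / 12.78 = 0.942.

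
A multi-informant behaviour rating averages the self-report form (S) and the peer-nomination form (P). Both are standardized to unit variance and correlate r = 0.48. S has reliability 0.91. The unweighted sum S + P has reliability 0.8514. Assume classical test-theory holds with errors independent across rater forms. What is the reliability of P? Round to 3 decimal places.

Var(S+P) = 2 + 2·0.48 = 2.960.
True-score variance = ρ_S + ρ_P + 2·0.48, so 0.8514 = (0.91 + ρ_P + 0.96) / 2.960.
ρ_P = 0.8514·2.960 − 0.91 − 0.96 = 0.650.

0.650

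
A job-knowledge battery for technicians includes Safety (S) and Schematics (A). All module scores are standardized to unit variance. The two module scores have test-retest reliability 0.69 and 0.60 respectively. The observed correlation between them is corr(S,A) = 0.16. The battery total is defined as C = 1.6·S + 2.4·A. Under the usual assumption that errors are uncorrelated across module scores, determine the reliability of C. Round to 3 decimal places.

0.676

Var(C) = 1.6² + 2.4² + 2·[3.84·0.16] = 8.32 + 1.2288 = 9.5488.
With uncorrelated errors the cross-covariances are all true-score covariance, so they carry over unchanged; only the diagonal terms shrink to ρᵢσᵢ².
True-score variance = [1.6²·0.69 + 2.4²·0.60] + 1.2288 = 5.2224 + 1.2288 = 6.4512.
Reliability = 6.4512 / 9.5488 = 0.676.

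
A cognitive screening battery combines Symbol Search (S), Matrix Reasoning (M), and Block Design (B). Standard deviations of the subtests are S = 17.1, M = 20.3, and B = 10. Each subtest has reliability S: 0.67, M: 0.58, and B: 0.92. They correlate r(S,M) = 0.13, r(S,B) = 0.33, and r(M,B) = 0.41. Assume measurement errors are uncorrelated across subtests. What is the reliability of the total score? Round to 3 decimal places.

Var(S+M+B) = 17.1² + 20.3² + 10² + 2·[17.1·20.3·0.13 + 17.1·10·0.33 + 20.3·10·0.41] = 804.5 + 369.574 = 1174.07.
Under uncorrelated errors the observed covariances equal the true-score covariances, so only the own-variance terms attenuate.
True-score variance = [17.1²·0.67 + 20.3²·0.58 + 10²·0.92] + 369.574 = 526.927 + 369.574 = 896.501.
Reliability = 896.501 / 1174.07 = 0.764.

0.764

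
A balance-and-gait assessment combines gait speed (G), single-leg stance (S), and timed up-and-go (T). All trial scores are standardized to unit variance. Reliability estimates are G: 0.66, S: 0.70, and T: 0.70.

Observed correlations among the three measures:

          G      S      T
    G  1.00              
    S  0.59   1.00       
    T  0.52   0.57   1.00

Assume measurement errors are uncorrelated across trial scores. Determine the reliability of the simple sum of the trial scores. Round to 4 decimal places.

Var(G+S+T) = 3 + 2·[0.59 + 0.52 + 0.57] = 3 + 3.36 = 6.36.
Because errors are independent across components, Cov(Tᵢ,Tⱼ) = Cov(Xᵢ,Xⱼ); the off-diagonal part of the true-score variance is the same as above.
True-score variance = [0.66 + 0.70 + 0.70] + 3.36 = 2.06 + 3.36 = 5.42.
Reliability = 5.42 / 6.36 = 0.8522.

0.8522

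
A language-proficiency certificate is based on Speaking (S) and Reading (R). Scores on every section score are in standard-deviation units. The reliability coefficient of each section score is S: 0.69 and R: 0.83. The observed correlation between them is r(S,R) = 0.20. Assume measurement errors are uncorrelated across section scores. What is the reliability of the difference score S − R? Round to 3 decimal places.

0.700

Var(S−R) = 1 + 1 − 2·0.20 = 2 − 0.4 = 1.6.
With uncorrelated errors the cross-covariances are all true-score covariance, so they carry over unchanged; only the diagonal terms shrink to ρᵢσᵢ².
True-score variance = [0.69 + 0.83] − 0.4 = 1.52 − 0.4 = 1.12.
Reliability = 1.12 / 1.6 = 0.700.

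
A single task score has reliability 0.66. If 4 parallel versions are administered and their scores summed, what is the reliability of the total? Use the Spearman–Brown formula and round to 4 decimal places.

ρ_k = kρ / (1 + (k−1)ρ) = 4·0.66 / (1 + 3·0.66) = 2.640 / 2.980 = 0.8859.

0.8859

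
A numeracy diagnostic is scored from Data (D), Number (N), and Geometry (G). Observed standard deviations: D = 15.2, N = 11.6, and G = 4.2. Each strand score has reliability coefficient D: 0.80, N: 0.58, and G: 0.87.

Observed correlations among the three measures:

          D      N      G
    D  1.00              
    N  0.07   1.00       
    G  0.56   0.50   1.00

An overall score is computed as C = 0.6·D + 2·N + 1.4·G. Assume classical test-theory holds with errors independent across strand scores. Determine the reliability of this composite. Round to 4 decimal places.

0.7198

Var(C) = 0.6²·15.2² + 2²·11.6² + 1.4²·4.2² + 2·[1.2·15.2·11.6·0.07 + 0.84·15.2·4.2·0.56 + 2.8·11.6·4.2·0.50] = 655.989 + 226.098 = 882.087.
Because errors are independent across components, Cov(Tᵢ,Tⱼ) = Cov(Xᵢ,Xⱼ); the off-diagonal part of the true-score variance is the same as above.
True-score variance = [0.6²·15.2²·0.80 + 2²·11.6²·0.58 + 1.4²·4.2²·0.87] + 226.098 = 408.798 + 226.098 = 634.897.
Reliability = 634.897 / 882.087 = 0.7198.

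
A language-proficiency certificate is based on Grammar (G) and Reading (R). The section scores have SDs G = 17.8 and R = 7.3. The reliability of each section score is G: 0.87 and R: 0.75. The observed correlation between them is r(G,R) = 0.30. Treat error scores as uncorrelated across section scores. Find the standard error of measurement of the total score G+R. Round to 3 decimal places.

7.383

Var(total) = 370.13 + 77.964 = 448.094.
True-score variance = 315.618 + 77.964 = 393.582, so reliability = 0.8783.
Error variance = 448.094 − 393.582 = 54.5117; SEM = √54.5117 = 7.383.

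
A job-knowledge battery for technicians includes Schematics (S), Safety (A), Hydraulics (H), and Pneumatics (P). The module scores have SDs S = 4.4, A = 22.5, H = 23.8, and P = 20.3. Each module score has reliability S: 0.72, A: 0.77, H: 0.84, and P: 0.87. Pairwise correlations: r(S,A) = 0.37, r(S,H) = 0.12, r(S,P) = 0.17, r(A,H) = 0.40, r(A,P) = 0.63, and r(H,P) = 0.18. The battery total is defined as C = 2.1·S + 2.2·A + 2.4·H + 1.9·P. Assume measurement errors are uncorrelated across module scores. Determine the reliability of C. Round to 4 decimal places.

Var(C) = 2.1²·4.4² + 2.2²·22.5² + 2.4²·23.8² + 1.9²·20.3² + 2·[4.62·4.4·22.5·0.37 + 5.04·4.4·23.8·0.12 + 3.99·4.4·20.3·0.17 + 5.28·22.5·23.8·0.40 + 4.18·22.5·20.3·0.63 + 4.56·23.8·20.3·0.18] = 7285.97 + 6046.99 = 13333.
Because errors are independent across components, Cov(Tᵢ,Tⱼ) = Cov(Xᵢ,Xⱼ); the off-diagonal part of the true-score variance is the same as above.
True-score variance = [2.1²·4.4²·0.72 + 2.2²·22.5²·0.77 + 2.4²·23.8²·0.84 + 1.9²·20.3²·0.87] + 6046.99 = 5983.08 + 6046.99 = 12030.1.
Reliability = 12030.1 / 13333 = 0.9023.

0.9023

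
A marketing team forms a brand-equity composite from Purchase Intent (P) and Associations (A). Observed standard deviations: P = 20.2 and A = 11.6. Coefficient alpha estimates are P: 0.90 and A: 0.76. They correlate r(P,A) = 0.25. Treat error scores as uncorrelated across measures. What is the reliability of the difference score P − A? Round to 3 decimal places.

0.828

Var(P−A) = 20.2² + 11.6² − 2·20.2·11.6·0.25 = 542.6 − 117.16 = 425.44.
Under uncorrelated errors the observed covariances equal the true-score covariances, so only the own-variance terms attenuate.
True-score variance = [20.2²·0.90 + 11.6²·0.76] − 117.16 = 469.502 − 117.16 = 352.342.
Reliability = 352.342 / 425.44 = 0.828.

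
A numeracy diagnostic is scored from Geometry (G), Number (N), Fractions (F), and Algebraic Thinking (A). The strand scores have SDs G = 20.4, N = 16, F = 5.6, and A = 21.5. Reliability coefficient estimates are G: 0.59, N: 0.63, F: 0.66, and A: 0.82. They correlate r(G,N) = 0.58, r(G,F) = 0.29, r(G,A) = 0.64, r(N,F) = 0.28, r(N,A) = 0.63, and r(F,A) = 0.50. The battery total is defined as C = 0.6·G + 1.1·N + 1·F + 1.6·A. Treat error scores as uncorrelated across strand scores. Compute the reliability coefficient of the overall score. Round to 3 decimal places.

0.886

Var(C) = 0.6²·20.4² + 1.1²·16² + 5.6² + 1.6²·21.5² + 2·[0.66·20.4·16·0.58 + 0.6·20.4·5.6·0.29 + 0.96·20.4·21.5·0.64 + 1.1·16·5.6·0.28 + 1.76·16·21.5·0.63 + 1.6·5.6·21.5·0.50] = 1674.3 + 1839.29 = 3513.58.
With uncorrelated errors the cross-covariances are all true-score covariance, so they carry over unchanged; only the diagonal terms shrink to ρᵢσᵢ².
True-score variance = [0.6²·20.4²·0.59 + 1.1²·16²·0.63 + 5.6²·0.66 + 1.6²·21.5²·0.82] + 1839.29 = 1274.59 + 1839.29 = 3113.88.
Reliability = 3113.88 / 3513.58 = 0.886.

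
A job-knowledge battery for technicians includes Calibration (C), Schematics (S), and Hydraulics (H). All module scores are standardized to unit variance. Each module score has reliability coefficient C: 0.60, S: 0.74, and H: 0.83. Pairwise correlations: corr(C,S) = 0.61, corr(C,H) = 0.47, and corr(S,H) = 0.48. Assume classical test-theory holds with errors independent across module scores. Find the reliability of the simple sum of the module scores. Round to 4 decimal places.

0.8644

Var(C+S+H) = 3 + 2·[0.61 + 0.47 + 0.48] = 3 + 3.12 = 6.12.
Because errors are independent across components, Cov(Tᵢ,Tⱼ) = Cov(Xᵢ,Xⱼ); the off-diagonal part of the true-score variance is the same as above.
True-score variance = [0.60 + 0.74 + 0.83] + 3.12 = 2.17 + 3.12 = 5.29.
Reliability = 5.29 / 6.12 = 0.8644.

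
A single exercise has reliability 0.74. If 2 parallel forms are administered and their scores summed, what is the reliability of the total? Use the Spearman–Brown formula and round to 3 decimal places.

0.851

ρ_k = kρ / (1 + (k−1)ρ) = 2·0.74 / (1 + 1·0.74) = 1.480 / 1.740 = 0.851.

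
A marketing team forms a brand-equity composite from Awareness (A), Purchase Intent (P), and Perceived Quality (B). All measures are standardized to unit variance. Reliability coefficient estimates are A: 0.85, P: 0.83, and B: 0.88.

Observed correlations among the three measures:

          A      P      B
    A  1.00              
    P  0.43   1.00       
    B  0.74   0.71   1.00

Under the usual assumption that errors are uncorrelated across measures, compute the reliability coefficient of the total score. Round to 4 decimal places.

Var(A+P+B) = 3 + 2·[0.43 + 0.74 + 0.71] = 3 + 3.76 = 6.76.
With uncorrelated errors the cross-covariances are all true-score covariance, so they carry over unchanged; only the diagonal terms shrink to ρᵢσᵢ².
True-score variance = [0.85 + 0.83 + 0.88] + 3.76 = 2.56 + 3.76 = 6.32.
Reliability = 6.32 / 6.76 = 0.9349.

0.9349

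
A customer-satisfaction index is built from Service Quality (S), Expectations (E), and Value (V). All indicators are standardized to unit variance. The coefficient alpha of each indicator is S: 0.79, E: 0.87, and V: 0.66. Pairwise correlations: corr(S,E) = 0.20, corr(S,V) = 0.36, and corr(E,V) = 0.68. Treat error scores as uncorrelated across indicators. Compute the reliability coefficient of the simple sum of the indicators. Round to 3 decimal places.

Var(S+E+V) = 3 + 2·[0.20 + 0.36 + 0.68] = 3 + 2.48 = 5.48.
Because errors are independent across components, Cov(Tᵢ,Tⱼ) = Cov(Xᵢ,Xⱼ); the off-diagonal part of the true-score variance is the same as above.
True-score variance = [0.79 + 0.87 + 0.66] + 2.48 = 2.32 + 2.48 = 4.8.
Reliability = 4.8 / 5.48 = 0.876.

0.876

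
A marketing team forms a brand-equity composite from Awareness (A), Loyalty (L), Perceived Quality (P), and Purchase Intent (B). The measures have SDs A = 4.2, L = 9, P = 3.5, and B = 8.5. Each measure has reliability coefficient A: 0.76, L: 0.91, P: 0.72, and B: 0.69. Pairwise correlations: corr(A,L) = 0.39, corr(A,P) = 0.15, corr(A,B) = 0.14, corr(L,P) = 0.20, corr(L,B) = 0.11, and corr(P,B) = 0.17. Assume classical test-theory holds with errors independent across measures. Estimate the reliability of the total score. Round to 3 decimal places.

Var(A+L+P+B) = 4.2² + 9² + 3.5² + 8.5² + 2·[4.2·9·0.39 + 4.2·3.5·0.15 + 4.2·8.5·0.14 + 9·3.5·0.20 + 9·8.5·0.11 + 3.5·8.5·0.17] = 183.14 + 83.435 = 266.575.
Because errors are independent across components, Cov(Tᵢ,Tⱼ) = Cov(Xᵢ,Xⱼ); the off-diagonal part of the true-score variance is the same as above.
True-score variance = [4.2²·0.76 + 9²·0.91 + 3.5²·0.72 + 8.5²·0.69] + 83.435 = 145.789 + 83.435 = 229.224.
Reliability = 229.224 / 266.575 = 0.860.

0.860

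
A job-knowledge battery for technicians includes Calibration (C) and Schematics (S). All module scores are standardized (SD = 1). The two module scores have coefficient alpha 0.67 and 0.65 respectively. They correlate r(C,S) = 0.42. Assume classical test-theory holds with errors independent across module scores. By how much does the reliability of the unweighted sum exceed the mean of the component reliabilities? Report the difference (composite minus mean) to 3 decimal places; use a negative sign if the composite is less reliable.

Var(sum) = 2 + 0.84 = 2.84; true-score variance = 1.32 + 0.84 = 2.16; composite reliability = 0.7606.
Mean component reliability = 0.6600.
Difference = 0.7606 − 0.6600 = 0.101.

0.101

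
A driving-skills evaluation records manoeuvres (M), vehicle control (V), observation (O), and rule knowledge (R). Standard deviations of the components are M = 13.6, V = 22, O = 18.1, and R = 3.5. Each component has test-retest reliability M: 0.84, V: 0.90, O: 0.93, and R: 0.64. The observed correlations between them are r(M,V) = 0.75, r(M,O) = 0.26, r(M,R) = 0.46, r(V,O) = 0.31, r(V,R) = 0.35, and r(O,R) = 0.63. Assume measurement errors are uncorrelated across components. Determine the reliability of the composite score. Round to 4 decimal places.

Var(M+V+O+R) = 13.6² + 22² + 18.1² + 3.5² + 2·[13.6·22·0.75 + 13.6·18.1·0.26 + 13.6·3.5·0.46 + 22·18.1·0.31 + 22·3.5·0.35 + 18.1·3.5·0.63] = 1008.82 + 1001.2 = 2010.02.
Under uncorrelated errors the observed covariances equal the true-score covariances, so only the own-variance terms attenuate.
True-score variance = [13.6²·0.84 + 22²·0.90 + 18.1²·0.93 + 3.5²·0.64] + 1001.2 = 903.484 + 1001.2 = 1904.68.
Reliability = 1904.68 / 2010.02 = 0.9476.

0.9476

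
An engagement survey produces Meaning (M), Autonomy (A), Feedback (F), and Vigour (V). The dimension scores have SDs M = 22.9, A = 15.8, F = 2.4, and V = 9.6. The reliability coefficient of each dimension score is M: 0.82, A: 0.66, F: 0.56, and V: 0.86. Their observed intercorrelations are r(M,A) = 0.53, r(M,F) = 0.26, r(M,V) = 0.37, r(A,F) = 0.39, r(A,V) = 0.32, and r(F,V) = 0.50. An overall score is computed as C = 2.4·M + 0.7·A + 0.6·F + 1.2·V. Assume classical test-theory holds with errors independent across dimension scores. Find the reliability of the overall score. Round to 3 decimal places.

Var(C) = 2.4²·22.9² + 0.7²·15.8² + 0.6²·2.4² + 1.2²·9.6² + 2·[1.68·22.9·15.8·0.53 + 1.44·22.9·2.4·0.26 + 2.88·22.9·9.6·0.37 + 0.42·15.8·2.4·0.39 + 0.84·15.8·9.6·0.32 + 0.72·2.4·9.6·0.50] = 3277.71 + 1264.56 = 4542.27.
With uncorrelated errors the cross-covariances are all true-score covariance, so they carry over unchanged; only the diagonal terms shrink to ρᵢσᵢ².
True-score variance = [2.4²·22.9²·0.82 + 0.7²·15.8²·0.66 + 0.6²·2.4²·0.56 + 1.2²·9.6²·0.86] + 1264.56 = 2672.92 + 1264.56 = 3937.48.
Reliability = 3937.48 / 4542.27 = 0.867.

0.867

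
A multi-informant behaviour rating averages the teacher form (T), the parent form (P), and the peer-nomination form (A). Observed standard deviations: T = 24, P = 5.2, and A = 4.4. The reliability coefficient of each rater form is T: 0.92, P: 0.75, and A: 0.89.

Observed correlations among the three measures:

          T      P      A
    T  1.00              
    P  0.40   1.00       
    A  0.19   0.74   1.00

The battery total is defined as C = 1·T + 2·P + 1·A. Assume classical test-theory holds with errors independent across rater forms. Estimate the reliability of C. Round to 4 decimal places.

Var(C) = 24² + 2²·5.2² + 4.4² + 2·[2·24·5.2·0.40 + 24·4.4·0.19 + 2·5.2·4.4·0.74] = 703.52 + 307.533 = 1011.05.
Because errors are independent across components, Cov(Tᵢ,Tⱼ) = Cov(Xᵢ,Xⱼ); the off-diagonal part of the true-score variance is the same as above.
True-score variance = [24²·0.92 + 2²·5.2²·0.75 + 4.4²·0.89] + 307.533 = 628.27 + 307.533 = 935.803.
Reliability = 935.803 / 1011.05 = 0.9256.

0.9256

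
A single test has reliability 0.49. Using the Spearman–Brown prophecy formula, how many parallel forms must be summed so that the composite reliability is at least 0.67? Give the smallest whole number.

k ≥ ρ*(1−ρ₁)/(ρ₁(1−ρ*)) = 0.67·0.51 / (0.49·0.33) = 2.113.
Smallest integer k = 3.

3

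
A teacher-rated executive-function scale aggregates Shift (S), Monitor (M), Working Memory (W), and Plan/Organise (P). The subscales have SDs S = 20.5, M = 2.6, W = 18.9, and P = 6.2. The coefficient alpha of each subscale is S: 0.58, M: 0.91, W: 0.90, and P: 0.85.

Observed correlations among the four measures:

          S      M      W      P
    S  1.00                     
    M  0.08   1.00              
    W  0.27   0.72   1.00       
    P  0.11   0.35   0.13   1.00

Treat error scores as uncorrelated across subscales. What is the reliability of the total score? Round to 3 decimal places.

0.815

Var(S+M+W+P) = 20.5² + 2.6² + 18.9² + 6.2² + 2·[20.5·2.6·0.08 + 20.5·18.9·0.27 + 20.5·6.2·0.11 + 2.6·18.9·0.72 + 2.6·6.2·0.35 + 18.9·6.2·0.13] = 822.66 + 358.225 = 1180.89.
Because errors are independent across components, Cov(Tᵢ,Tⱼ) = Cov(Xᵢ,Xⱼ); the off-diagonal part of the true-score variance is the same as above.
True-score variance = [20.5²·0.58 + 2.6²·0.91 + 18.9²·0.90 + 6.2²·0.85] + 358.225 = 604.06 + 358.225 = 962.285.
Reliability = 962.285 / 1180.89 = 0.815.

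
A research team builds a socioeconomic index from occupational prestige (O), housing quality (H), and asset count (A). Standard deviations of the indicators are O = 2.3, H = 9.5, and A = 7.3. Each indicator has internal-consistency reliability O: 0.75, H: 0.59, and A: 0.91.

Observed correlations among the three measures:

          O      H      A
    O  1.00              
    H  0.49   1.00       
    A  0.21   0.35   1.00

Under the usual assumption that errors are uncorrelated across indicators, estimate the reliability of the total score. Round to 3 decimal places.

0.809

Var(O+H+A) = 2.3² + 9.5² + 7.3² + 2·[2.3·9.5·0.49 + 2.3·7.3·0.21 + 9.5·7.3·0.35] = 148.83 + 77.0098 = 225.84.
With uncorrelated errors the cross-covariances are all true-score covariance, so they carry over unchanged; only the diagonal terms shrink to ρᵢσᵢ².
True-score variance = [2.3²·0.75 + 9.5²·0.59 + 7.3²·0.91] + 77.0098 = 105.709 + 77.0098 = 182.719.
Reliability = 182.719 / 225.84 = 0.809.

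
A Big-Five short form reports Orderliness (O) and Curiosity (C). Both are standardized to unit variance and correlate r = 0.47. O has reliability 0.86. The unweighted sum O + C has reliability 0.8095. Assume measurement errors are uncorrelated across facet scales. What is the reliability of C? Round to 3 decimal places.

Var(O+C) = 2 + 2·0.47 = 2.940.
True-score variance = ρ_O + ρ_C + 2·0.47, so 0.8095 = (0.86 + ρ_C + 0.94) / 2.940.
ρ_C = 0.8095·2.940 − 0.86 − 0.94 = 0.580.

0.580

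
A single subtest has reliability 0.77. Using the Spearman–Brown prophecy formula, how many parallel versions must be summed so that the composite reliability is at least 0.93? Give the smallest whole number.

k ≥ ρ*(1−ρ₁)/(ρ₁(1−ρ*)) = 0.93·0.23 / (0.77·0.07) = 3.968.
Smallest integer k = 4.

4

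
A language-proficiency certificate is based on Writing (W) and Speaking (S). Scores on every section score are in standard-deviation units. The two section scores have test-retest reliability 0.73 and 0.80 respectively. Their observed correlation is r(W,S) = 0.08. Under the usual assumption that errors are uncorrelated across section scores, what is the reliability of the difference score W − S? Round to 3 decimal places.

Var(W−S) = 1 + 1 − 2·0.08 = 2 − 0.16 = 1.84.
Under uncorrelated errors the observed covariances equal the true-score covariances, so only the own-variance terms attenuate.
True-score variance = [0.73 + 0.80] − 0.16 = 1.53 − 0.16 = 1.37.
Reliability = 1.37 / 1.84 = 0.745.

0.745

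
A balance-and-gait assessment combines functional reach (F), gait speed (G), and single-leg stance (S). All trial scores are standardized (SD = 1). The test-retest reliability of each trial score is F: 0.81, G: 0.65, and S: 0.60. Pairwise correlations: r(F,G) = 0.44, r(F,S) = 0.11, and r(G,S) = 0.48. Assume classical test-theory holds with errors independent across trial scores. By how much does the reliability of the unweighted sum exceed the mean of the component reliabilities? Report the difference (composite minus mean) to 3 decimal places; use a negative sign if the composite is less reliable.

Var(sum) = 3 + 2.06 = 5.06; true-score variance = 2.06 + 2.06 = 4.12; composite reliability = 0.8142.
Mean component reliability = 0.6867.
Difference = 0.8142 − 0.6867 = 0.128.

0.128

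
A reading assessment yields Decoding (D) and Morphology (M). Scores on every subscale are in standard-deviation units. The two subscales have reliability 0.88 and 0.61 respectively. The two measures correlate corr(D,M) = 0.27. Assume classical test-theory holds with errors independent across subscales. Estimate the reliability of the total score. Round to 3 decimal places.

Var(D+M) = 2 + 2·[0.27] = 2 + 0.54 = 2.54.
Under uncorrelated errors the observed covariances equal the true-score covariances, so only the own-variance terms attenuate.
True-score variance = [0.88 + 0.61] + 0.54 = 1.49 + 0.54 = 2.03.
Reliability = 2.03 / 2.54 = 0.799.

0.799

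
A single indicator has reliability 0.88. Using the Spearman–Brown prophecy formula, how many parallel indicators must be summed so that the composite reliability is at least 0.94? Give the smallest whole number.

k ≥ ρ*(1−ρ₁)/(ρ₁(1−ρ*)) = 0.94·0.12 / (0.88·0.06) = 2.136.
Smallest integer k = 3.

3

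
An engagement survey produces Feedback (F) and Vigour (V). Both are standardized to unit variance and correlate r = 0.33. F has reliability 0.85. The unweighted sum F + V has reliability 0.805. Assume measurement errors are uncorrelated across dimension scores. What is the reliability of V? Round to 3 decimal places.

0.631

Var(F+V) = 2 + 2·0.33 = 2.660.
True-score variance = ρ_F + ρ_V + 2·0.33, so 0.805 = (0.85 + ρ_V + 0.66) / 2.660.
ρ_V = 0.805·2.660 − 0.85 − 0.66 = 0.631.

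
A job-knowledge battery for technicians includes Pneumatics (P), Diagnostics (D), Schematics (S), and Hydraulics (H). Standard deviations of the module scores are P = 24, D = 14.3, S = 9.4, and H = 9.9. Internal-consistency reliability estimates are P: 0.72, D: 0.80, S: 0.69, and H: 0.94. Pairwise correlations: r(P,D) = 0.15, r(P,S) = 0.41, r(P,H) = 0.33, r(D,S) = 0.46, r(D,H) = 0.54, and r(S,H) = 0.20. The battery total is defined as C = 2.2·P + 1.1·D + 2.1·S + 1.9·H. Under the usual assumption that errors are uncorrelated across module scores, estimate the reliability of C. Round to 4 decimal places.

0.8455

Var(C) = 2.2²·24² + 1.1²·14.3² + 2.1²·9.4² + 1.9²·9.9² + 2·[2.42·24·14.3·0.15 + 4.62·24·9.4·0.41 + 4.18·24·9.9·0.33 + 2.31·14.3·9.4·0.46 + 2.09·14.3·9.9·0.54 + 3.99·9.4·9.9·0.20] = 3778.76 + 2513.06 = 6291.82.
Because errors are independent across components, Cov(Tᵢ,Tⱼ) = Cov(Xᵢ,Xⱼ); the off-diagonal part of the true-score variance is the same as above.
True-score variance = [2.2²·24²·0.72 + 1.1²·14.3²·0.80 + 2.1²·9.4²·0.69 + 1.9²·9.9²·0.94] + 2513.06 = 2806.65 + 2513.06 = 5319.71.
Reliability = 5319.71 / 6291.82 = 0.8455.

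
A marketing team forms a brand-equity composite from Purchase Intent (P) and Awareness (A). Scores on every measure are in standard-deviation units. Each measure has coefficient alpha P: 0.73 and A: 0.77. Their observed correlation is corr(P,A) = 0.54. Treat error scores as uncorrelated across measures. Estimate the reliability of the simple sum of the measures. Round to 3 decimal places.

0.838

Var(P+A) = 2 + 2·[0.54] = 2 + 1.08 = 3.08.
Because errors are independent across components, Cov(Tᵢ,Tⱼ) = Cov(Xᵢ,Xⱼ); the off-diagonal part of the true-score variance is the same as above.
True-score variance = [0.73 + 0.77] + 1.08 = 1.5 + 1.08 = 2.58.
Reliability = 2.58 / 3.08 = 0.838.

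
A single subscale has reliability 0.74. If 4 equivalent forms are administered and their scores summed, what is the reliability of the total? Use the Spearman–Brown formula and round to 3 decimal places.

ρ_k = kρ / (1 + (k−1)ρ) = 4·0.74 / (1 + 3·0.74) = 2.960 / 3.220 = 0.919.

0.919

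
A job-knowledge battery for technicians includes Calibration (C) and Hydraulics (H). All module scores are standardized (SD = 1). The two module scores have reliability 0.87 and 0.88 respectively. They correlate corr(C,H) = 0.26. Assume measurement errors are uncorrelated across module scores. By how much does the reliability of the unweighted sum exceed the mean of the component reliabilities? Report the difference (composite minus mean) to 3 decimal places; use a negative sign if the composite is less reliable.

Var(sum) = 2 + 0.52 = 2.52; true-score variance = 1.75 + 0.52 = 2.27; composite reliability = 0.9008.
Mean component reliability = 0.8750.
Difference = 0.9008 − 0.8750 = 0.026.

0.026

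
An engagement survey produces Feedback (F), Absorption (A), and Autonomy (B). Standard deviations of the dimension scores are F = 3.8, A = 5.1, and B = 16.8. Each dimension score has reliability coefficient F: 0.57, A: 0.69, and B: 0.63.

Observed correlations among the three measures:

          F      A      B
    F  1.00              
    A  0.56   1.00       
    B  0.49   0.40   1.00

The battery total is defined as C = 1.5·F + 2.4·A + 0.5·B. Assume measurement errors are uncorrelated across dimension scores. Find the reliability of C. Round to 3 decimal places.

Var(C) = 1.5²·3.8² + 2.4²·5.1² + 0.5²·16.8² + 2·[3.6·3.8·5.1·0.56 + 0.75·3.8·16.8·0.49 + 1.2·5.1·16.8·0.40] = 252.868 + 207.315 = 460.183.
Because errors are independent across components, Cov(Tᵢ,Tⱼ) = Cov(Xᵢ,Xⱼ); the off-diagonal part of the true-score variance is the same as above.
True-score variance = [1.5²·3.8²·0.57 + 2.4²·5.1²·0.69 + 0.5²·16.8²·0.63] + 207.315 = 166.346 + 207.315 = 373.662.
Reliability = 373.662 / 460.183 = 0.812.

0.812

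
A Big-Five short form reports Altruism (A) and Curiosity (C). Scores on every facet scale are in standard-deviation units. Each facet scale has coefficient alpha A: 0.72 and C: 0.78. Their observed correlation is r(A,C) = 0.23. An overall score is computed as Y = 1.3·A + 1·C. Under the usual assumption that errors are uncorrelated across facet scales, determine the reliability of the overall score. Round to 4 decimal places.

0.7892

Var(Y) = 1.3² + 1 + 2·[1.3·0.23] = 2.69 + 0.598 = 3.288.
Under uncorrelated errors the observed covariances equal the true-score covariances, so only the own-variance terms attenuate.
True-score variance = [1.3²·0.72 + 0.78] + 0.598 = 1.9968 + 0.598 = 2.5948.
Reliability = 2.5948 / 3.288 = 0.7892.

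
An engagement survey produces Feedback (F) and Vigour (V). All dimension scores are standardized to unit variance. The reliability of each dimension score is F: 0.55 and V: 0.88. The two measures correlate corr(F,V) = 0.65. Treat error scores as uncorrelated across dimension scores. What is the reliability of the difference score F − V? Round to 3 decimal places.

0.186

Var(F−V) = 1 + 1 − 2·0.65 = 2 − 1.3 = 0.7.
Because errors are independent across components, Cov(Tᵢ,Tⱼ) = Cov(Xᵢ,Xⱼ); the off-diagonal part of the true-score variance is the same as above.
True-score variance = [0.55 + 0.88] − 1.3 = 1.43 − 1.3 = 0.13.
Reliability = 0.13 / 0.7 = 0.186.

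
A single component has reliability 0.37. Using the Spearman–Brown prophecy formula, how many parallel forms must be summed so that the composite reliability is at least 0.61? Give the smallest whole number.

k ≥ ρ*(1−ρ₁)/(ρ₁(1−ρ*)) = 0.61·0.63 / (0.37·0.39) = 2.663.
Smallest integer k = 3.

3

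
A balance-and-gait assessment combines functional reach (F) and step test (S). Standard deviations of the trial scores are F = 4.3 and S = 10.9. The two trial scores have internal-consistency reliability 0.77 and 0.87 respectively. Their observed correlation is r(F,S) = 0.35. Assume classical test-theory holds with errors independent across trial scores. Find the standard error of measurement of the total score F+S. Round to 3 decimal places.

4.438

Var(total) = 137.3 + 32.809 = 170.109.
True-score variance = 117.602 + 32.809 = 150.411, so reliability = 0.8842.
Error variance = 170.109 − 150.411 = 19.698; SEM = √19.698 = 4.438.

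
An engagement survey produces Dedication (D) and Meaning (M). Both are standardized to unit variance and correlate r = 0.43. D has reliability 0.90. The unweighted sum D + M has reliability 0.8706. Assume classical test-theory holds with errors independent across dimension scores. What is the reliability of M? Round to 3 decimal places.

0.730

Var(D+M) = 2 + 2·0.43 = 2.860.
True-score variance = ρ_D + ρ_M + 2·0.43, so 0.8706 = (0.90 + ρ_M + 0.86) / 2.860.
ρ_M = 0.8706·2.860 − 0.90 − 0.86 = 0.730.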